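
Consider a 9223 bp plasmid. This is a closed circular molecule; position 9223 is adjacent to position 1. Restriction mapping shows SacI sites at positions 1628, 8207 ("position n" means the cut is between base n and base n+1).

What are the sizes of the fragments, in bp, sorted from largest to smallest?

6579, 2644 bp

Circular molecule, 2 cuts → 2 fragments:
  8207 − 1628 = 6579 bp
  wrap: 9223 − 8207 + 1628 = 2644 bp
Sorted largest to smallest: 6579, 2644 bp.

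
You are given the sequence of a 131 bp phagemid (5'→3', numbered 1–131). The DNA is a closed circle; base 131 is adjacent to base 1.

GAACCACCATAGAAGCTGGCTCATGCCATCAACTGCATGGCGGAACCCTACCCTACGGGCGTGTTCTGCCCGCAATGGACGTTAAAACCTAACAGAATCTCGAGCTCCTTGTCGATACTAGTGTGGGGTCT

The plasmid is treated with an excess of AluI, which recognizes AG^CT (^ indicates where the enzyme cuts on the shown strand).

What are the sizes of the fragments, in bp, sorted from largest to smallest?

89, 42 bp

AluI sites (AGCT) start at positions 14, 103.
AluI cuts after base 2 of each site, so after positions 15, 104.
Circular molecule, 2 cuts → 2 fragments:
  16–104 → 89 bp
  105–131 then 1–15 → 27 + 15 = 42 bp
Sorted largest to smallest: 89, 42 bp.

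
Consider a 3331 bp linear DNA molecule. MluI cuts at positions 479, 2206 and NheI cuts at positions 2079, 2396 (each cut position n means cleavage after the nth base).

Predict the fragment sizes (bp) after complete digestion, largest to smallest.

Combined cut positions (sorted): 479, 2079, 2206, 2396.
Linear molecule, 4 cuts → 5 fragments:
  479 − 0 = 479 bp
  2079 − 479 = 1600 bp
  2206 − 2079 = 127 bp
  2396 − 2206 = 190 bp
  3331 − 2396 = 935 bp
Sorted largest to smallest: 1600, 935, 479, 190, 127 bp.

1600, 935, 479, 190, 127 bp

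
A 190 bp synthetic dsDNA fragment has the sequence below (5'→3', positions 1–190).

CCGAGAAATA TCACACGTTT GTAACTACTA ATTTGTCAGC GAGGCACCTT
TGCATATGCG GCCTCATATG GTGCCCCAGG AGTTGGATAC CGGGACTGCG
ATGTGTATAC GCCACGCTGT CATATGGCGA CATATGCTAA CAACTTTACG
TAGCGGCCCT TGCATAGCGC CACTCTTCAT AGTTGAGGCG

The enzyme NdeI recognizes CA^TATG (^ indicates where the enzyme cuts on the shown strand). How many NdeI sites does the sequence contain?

4

CATATG occurs starting at positions 53, 65, 121, 131.
NdeI cuts at 4 sites.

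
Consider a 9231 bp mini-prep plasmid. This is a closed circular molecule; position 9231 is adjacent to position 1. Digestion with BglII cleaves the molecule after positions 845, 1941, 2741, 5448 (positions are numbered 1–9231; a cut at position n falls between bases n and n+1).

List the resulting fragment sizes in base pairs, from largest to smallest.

4628, 2707, 1096, 800 bp

Circular molecule, 4 cuts → 4 fragments:
  1941 − 845 = 1096 bp
  2741 − 1941 = 800 bp
  5448 − 2741 = 2707 bp
  wrap: 9231 − 5448 + 845 = 4628 bp
Sorted largest to smallest: 4628, 2707, 1096, 800 bp.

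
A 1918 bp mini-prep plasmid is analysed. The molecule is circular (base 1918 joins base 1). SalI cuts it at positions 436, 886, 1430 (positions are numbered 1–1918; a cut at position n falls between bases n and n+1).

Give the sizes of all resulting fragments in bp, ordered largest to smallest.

Circular molecule, 3 cuts → 3 fragments:
  886 − 436 = 450 bp
  1430 − 886 = 544 bp
  wrap: 1918 − 1430 + 436 = 924 bp
Sorted largest to smallest: 924, 544, 450 bp.

924, 544, 450 bp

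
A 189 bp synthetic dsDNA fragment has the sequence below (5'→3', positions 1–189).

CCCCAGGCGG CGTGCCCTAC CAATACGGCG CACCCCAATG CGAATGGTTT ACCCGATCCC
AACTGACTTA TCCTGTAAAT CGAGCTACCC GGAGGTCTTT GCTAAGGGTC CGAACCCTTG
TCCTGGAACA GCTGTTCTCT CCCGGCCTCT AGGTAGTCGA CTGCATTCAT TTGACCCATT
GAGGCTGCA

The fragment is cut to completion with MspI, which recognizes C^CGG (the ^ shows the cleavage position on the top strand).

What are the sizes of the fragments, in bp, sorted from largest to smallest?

MspI sites (CCGG) start at positions 89, 142.
MspI cuts after the first base of each site, so after positions 89, 142.
Linear molecule, 2 cuts → 3 fragments:
  1–89 → 89 bp
  90–142 → 53 bp
  143–189 → 47 bp
Sorted largest to smallest: 89, 53, 47 bp.

89, 53, 47 bp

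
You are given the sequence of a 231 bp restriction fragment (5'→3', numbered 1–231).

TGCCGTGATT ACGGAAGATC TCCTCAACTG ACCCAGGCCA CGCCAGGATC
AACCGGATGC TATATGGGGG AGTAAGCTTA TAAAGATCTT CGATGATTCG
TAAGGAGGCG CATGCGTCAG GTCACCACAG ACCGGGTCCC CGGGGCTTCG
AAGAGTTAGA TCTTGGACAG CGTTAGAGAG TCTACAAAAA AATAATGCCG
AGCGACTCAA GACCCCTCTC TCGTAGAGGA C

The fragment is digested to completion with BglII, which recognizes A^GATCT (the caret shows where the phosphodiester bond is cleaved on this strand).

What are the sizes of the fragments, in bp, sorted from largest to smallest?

BglII sites (AGATCT) start at positions 16, 84, 158.
BglII cuts after the first base of each site, so after positions 16, 84, 158.
Linear molecule, 3 cuts → 4 fragments:
  1–16 → 16 bp
  17–84 → 68 bp
  85–158 → 74 bp
  159–231 → 73 bp
Sorted largest to smallest: 74, 73, 68, 16 bp.

74, 73, 68, 16 bp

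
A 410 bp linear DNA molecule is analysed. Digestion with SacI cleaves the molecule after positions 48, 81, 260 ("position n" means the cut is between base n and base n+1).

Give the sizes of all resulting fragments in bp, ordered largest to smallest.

179, 150, 48, 33 bp

Linear molecule, 3 cuts → 4 fragments:
  48 − 0 = 48 bp
  81 − 48 = 33 bp
  260 − 81 = 179 bp
  410 − 260 = 150 bp
Sorted largest to smallest: 179, 150, 48, 33 bp.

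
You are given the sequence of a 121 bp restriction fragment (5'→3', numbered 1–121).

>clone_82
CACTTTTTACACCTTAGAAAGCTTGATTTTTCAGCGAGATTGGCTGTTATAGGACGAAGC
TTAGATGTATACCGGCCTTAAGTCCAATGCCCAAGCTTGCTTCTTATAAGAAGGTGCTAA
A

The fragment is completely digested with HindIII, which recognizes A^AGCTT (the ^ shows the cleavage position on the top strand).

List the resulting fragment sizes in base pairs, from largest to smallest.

38, 36, 28, 19 bp

HindIII sites (AAGCTT) start at positions 19, 57, 93.
HindIII cuts after the first base of each site, so after positions 19, 57, 93.
Linear molecule, 3 cuts → 4 fragments:
  1–19 → 19 bp
  20–57 → 38 bp
  58–93 → 36 bp
  94–121 → 28 bp
Sorted largest to smallest: 38, 36, 28, 19 bp.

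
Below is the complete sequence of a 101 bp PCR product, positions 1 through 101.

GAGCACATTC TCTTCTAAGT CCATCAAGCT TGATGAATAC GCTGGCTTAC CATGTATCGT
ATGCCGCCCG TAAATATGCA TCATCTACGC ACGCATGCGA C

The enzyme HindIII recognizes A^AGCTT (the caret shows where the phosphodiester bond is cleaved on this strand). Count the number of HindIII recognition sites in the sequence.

1

AAGCTT occurs starting at position 26.
HindIII cuts at 1 site.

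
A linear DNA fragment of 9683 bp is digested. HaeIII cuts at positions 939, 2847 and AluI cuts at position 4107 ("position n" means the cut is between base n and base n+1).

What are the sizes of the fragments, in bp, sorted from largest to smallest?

Combined cut positions (sorted): 939, 2847, 4107.
Linear molecule, 3 cuts → 4 fragments:
  939 − 0 = 939 bp
  2847 − 939 = 1908 bp
  4107 − 2847 = 1260 bp
  9683 − 4107 = 5576 bp
Sorted largest to smallest: 5576, 1908, 1260, 939 bp.

5576, 1908, 1260, 939 bp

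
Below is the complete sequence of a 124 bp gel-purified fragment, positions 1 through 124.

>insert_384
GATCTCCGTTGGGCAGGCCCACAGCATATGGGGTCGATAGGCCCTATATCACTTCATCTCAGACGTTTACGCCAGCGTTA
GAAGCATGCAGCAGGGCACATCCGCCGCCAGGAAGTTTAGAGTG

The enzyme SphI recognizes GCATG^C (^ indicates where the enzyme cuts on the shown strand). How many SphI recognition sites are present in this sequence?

GCATGC occurs starting at position 84.
SphI cuts at 1 site.

1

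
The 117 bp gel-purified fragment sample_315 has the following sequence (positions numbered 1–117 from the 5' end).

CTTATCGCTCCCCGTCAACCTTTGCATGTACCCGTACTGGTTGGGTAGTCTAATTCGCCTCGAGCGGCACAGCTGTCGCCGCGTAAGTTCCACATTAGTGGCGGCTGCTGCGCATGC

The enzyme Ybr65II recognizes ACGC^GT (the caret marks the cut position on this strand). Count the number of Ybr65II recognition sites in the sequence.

No occurrence of ACGCGT is present in the sequence.
Ybr65II does not cut: 0 sites.

0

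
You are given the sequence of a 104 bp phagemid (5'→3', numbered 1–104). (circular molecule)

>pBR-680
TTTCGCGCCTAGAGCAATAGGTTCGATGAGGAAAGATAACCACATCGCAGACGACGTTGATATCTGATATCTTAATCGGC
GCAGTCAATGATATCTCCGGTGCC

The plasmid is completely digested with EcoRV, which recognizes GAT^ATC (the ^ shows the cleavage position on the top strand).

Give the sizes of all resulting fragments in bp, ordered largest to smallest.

73, 24, 7 bp

EcoRV sites (GATATC) start at positions 59, 66, 90.
EcoRV cuts after base 3 of each site, so after positions 61, 68, 92.
Circular molecule, 3 cuts → 3 fragments:
  62–68 → 7 bp
  69–92 → 24 bp
  93–104 then 1–61 → 12 + 61 = 73 bp
Sorted largest to smallest: 73, 24, 7 bp.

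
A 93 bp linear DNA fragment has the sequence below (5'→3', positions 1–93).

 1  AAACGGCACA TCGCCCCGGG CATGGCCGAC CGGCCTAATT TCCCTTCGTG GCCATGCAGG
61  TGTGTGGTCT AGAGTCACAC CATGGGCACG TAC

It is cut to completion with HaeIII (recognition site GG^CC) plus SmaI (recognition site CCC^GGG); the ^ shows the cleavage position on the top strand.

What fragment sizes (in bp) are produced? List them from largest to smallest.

42, 18, 17, 8, 8 bp

HaeIII sites (GGCC) start at positions 24, 32, 50.
HaeIII cuts after base 2 of each site, so after positions 25, 33, 51.
The SmaI site (CCCGGG) starts at position 15.
SmaI cuts after base 3 of each site, so after position 17.
Combined cut positions: 17, 25, 33, 51.
Linear molecule, 4 cuts → 5 fragments:
  1–17 → 17 bp
  18–25 → 8 bp
  26–33 → 8 bp
  34–51 → 18 bp
  52–93 → 42 bp
Sorted largest to smallest: 42, 18, 17, 8, 8 bp.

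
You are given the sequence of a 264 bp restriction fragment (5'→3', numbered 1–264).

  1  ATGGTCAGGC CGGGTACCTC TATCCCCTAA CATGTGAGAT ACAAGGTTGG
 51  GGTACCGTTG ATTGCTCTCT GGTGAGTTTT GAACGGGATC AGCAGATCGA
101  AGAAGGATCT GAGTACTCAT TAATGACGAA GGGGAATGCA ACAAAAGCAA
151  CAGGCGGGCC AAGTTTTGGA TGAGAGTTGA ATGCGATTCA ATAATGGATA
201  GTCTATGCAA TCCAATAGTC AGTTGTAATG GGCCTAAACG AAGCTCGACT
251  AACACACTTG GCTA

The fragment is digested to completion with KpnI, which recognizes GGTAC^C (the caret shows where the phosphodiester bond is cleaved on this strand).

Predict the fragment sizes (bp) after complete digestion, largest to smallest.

209, 38, 17 bp

KpnI sites (GGTACC) start at positions 13, 51.
KpnI cuts after base 5 of each site (before the last base), so after positions 17, 55.
Linear molecule, 2 cuts → 3 fragments:
  1–17 → 17 bp
  18–55 → 38 bp
  56–264 → 209 bp
Sorted largest to smallest: 209, 38, 17 bp.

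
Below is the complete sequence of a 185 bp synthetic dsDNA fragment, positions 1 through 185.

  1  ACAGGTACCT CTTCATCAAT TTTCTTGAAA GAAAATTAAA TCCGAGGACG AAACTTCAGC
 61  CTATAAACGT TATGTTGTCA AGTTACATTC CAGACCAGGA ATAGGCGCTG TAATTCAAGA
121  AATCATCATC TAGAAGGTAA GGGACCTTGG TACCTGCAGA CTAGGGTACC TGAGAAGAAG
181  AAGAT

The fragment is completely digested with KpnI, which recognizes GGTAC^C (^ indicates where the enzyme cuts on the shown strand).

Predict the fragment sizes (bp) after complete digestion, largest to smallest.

KpnI sites (GGTACC) start at positions 4, 149, 165.
KpnI cuts after base 5 of each site (before the last base), so after positions 8, 153, 169.
Linear molecule, 3 cuts → 4 fragments:
  1–8 → 8 bp
  9–153 → 145 bp
  154–169 → 16 bp
  170–185 → 16 bp
Sorted largest to smallest: 145, 16, 16, 8 bp.

145, 16, 16, 8 bp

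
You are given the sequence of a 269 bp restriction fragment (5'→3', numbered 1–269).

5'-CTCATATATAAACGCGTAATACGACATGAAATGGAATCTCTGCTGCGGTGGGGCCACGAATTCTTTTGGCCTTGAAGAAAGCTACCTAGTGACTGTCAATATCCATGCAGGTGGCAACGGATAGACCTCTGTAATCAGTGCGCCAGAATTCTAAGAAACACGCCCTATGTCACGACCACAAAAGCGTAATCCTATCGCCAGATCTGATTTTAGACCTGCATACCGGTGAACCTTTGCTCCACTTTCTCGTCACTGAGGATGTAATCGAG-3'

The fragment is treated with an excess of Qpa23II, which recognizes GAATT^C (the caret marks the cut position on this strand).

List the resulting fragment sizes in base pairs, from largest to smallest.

119, 88, 62 bp

Qpa23II sites (GAATTC) start at positions 58, 146.
Qpa23II cuts after base 5 of each site (before the last base), so after positions 62, 150.
Linear molecule, 2 cuts → 3 fragments:
  1–62 → 62 bp
  63–150 → 88 bp
  151–269 → 119 bp
Sorted largest to smallest: 119, 88, 62 bp.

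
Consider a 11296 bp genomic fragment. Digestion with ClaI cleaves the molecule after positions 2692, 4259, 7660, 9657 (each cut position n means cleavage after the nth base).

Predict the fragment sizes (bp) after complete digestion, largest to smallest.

Linear molecule, 4 cuts → 5 fragments:
  2692 − 0 = 2692 bp
  4259 − 2692 = 1567 bp
  7660 − 4259 = 3401 bp
  9657 − 7660 = 1997 bp
  11296 − 9657 = 1639 bp
Sorted largest to smallest: 3401, 2692, 1997, 1639, 1567 bp.

3401, 2692, 1997, 1639, 1567 bp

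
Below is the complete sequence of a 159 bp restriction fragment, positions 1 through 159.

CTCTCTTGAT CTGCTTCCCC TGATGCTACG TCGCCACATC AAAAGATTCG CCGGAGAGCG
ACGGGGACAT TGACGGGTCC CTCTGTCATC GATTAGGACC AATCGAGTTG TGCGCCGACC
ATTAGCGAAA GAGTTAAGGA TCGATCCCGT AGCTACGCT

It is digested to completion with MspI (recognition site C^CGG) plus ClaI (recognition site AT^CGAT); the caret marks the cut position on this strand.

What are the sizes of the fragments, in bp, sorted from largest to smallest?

52, 51, 38, 18 bp

The MspI site (CCGG) starts at position 51.
MspI cuts after the first base of each site, so after position 51.
ClaI sites (ATCGAT) start at positions 88, 140.
ClaI cuts after base 2 of each site, so after positions 89, 141.
Combined cut positions: 51, 89, 141.
Linear molecule, 3 cuts → 4 fragments:
  1–51 → 51 bp
  52–89 → 38 bp
  90–141 → 52 bp
  142–159 → 18 bp
Sorted largest to smallest: 52, 51, 38, 18 bp.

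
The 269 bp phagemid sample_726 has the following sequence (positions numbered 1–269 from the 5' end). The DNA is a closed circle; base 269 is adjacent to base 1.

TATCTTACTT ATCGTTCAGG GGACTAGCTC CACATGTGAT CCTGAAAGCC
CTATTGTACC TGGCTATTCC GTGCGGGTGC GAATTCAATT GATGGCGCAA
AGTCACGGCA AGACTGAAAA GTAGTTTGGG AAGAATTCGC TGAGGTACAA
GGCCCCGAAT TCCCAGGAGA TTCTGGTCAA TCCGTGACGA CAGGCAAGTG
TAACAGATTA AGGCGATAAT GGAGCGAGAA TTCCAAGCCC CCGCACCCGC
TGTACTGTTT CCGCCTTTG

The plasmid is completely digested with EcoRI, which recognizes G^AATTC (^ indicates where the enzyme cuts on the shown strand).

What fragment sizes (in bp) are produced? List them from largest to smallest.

EcoRI sites (GAATTC) start at positions 81, 133, 157, 228.
EcoRI cuts after the first base of each site, so after positions 81, 133, 157, 228.
Circular molecule, 4 cuts → 4 fragments:
  82–133 → 52 bp
  134–157 → 24 bp
  158–228 → 71 bp
  229–269 then 1–81 → 41 + 81 = 122 bp
Sorted largest to smallest: 122, 71, 52, 24 bp.

122, 71, 52, 24 bp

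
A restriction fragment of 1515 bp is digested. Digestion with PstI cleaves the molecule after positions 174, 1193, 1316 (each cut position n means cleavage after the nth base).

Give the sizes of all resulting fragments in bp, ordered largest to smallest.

Linear molecule, 3 cuts → 4 fragments:
  174 − 0 = 174 bp
  1193 − 174 = 1019 bp
  1316 − 1193 = 123 bp
  1515 − 1316 = 199 bp
Sorted largest to smallest: 1019, 199, 174, 123 bp.

1019, 199, 174, 123 bp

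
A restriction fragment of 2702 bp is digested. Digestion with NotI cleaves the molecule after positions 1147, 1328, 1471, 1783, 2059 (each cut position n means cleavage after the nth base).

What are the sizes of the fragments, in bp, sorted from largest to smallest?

Linear molecule, 5 cuts → 6 fragments:
  1147 − 0 = 1147 bp
  1328 − 1147 = 181 bp
  1471 − 1328 = 143 bp
  1783 − 1471 = 312 bp
  2059 − 1783 = 276 bp
  2702 − 2059 = 643 bp
Sorted largest to smallest: 1147, 643, 312, 276, 181, 143 bp.

1147, 643, 312, 276, 181, 143 bp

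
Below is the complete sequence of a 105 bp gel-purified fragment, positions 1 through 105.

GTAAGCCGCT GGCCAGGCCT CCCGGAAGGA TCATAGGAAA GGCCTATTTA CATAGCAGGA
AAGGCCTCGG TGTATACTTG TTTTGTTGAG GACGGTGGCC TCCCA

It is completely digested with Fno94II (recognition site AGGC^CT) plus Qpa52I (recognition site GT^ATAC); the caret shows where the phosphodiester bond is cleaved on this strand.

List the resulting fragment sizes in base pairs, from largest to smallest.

Fno94II sites (AGGCCT) start at positions 15, 40, 62.
Fno94II cuts after base 4 of each site, so after positions 18, 43, 65.
The Qpa52I site (GTATAC) starts at position 72.
Qpa52I cuts after base 2 of each site, so after position 73.
Combined cut positions: 18, 43, 65, 73.
Linear molecule, 4 cuts → 5 fragments:
  1–18 → 18 bp
  19–43 → 25 bp
  44–65 → 22 bp
  66–73 → 8 bp
  74–105 → 32 bp
Sorted largest to smallest: 32, 25, 22, 18, 8 bp.

32, 25, 22, 18, 8 bp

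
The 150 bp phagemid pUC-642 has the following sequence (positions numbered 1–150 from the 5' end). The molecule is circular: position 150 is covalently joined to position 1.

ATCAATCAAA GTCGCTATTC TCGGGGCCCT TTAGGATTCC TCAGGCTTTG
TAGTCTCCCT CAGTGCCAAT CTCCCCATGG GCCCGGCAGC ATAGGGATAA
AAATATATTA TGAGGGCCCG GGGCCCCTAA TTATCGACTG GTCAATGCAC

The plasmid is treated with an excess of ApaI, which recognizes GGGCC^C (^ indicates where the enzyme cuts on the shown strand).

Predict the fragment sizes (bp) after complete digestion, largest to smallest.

ApaI sites (GGGCCC) start at positions 24, 79, 114, 121.
ApaI cuts after base 5 of each site (before the last base), so after positions 28, 83, 118, 125.
Circular molecule, 4 cuts → 4 fragments:
  29–83 → 55 bp
  84–118 → 35 bp
  119–125 → 7 bp
  126–150 then 1–28 → 25 + 28 = 53 bp
Sorted largest to smallest: 55, 53, 35, 7 bp.

55, 53, 35, 7 bp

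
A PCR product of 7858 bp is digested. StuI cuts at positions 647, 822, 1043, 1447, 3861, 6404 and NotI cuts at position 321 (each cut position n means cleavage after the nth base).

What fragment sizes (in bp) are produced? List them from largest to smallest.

Combined cut positions (sorted): 321, 647, 822, 1043, 1447, 3861, 6404.
Linear molecule, 7 cuts → 8 fragments:
  321 − 0 = 321 bp
  647 − 321 = 326 bp
  822 − 647 = 175 bp
  1043 − 822 = 221 bp
  1447 − 1043 = 404 bp
  3861 − 1447 = 2414 bp
  6404 − 3861 = 2543 bp
  7858 − 6404 = 1454 bp
Sorted largest to smallest: 2543, 2414, 1454, 404, 326, 321, 221, 175 bp.

2543, 2414, 1454, 404, 326, 321, 221, 175 bp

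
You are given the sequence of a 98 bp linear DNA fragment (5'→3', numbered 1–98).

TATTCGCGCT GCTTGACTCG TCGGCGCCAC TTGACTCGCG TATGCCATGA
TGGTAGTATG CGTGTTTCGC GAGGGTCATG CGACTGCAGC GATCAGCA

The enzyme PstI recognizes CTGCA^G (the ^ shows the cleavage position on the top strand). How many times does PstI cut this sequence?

1

CTGCAG occurs starting at position 84.
PstI cuts at 1 site.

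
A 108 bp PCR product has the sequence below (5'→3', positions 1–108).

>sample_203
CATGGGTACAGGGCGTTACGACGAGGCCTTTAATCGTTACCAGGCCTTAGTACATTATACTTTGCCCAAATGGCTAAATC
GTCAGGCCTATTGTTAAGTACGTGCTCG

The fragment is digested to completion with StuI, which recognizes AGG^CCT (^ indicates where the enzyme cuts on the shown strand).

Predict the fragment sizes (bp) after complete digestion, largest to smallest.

StuI sites (AGGCCT) start at positions 24, 42, 84.
StuI cuts after base 3 of each site, so after positions 26, 44, 86.
Linear molecule, 3 cuts → 4 fragments:
  1–26 → 26 bp
  27–44 → 18 bp
  45–86 → 42 bp
  87–108 → 22 bp
Sorted largest to smallest: 42, 26, 22, 18 bp.

42, 26, 22, 18 bp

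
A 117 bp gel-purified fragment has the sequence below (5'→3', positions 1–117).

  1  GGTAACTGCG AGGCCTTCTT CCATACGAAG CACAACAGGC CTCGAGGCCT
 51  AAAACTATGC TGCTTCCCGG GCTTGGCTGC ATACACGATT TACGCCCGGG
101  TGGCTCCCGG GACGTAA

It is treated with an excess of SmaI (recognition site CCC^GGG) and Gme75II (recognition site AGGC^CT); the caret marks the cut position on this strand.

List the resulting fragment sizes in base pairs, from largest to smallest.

SmaI sites (CCCGGG) start at positions 66, 95, 106.
SmaI cuts after base 3 of each site, so after positions 68, 97, 108.
Gme75II sites (AGGCCT) start at positions 11, 37, 45.
Gme75II cuts after base 4 of each site, so after positions 14, 40, 48.
Combined cut positions: 14, 40, 48, 68, 97, 108.
Linear molecule, 6 cuts → 7 fragments:
  1–14 → 14 bp
  15–40 → 26 bp
  41–48 → 8 bp
  49–68 → 20 bp
  69–97 → 29 bp
  98–108 → 11 bp
  109–117 → 9 bp
Sorted largest to smallest: 29, 26, 20, 14, 11, 9, 8 bp.

29, 26, 20, 14, 11, 9, 8 bp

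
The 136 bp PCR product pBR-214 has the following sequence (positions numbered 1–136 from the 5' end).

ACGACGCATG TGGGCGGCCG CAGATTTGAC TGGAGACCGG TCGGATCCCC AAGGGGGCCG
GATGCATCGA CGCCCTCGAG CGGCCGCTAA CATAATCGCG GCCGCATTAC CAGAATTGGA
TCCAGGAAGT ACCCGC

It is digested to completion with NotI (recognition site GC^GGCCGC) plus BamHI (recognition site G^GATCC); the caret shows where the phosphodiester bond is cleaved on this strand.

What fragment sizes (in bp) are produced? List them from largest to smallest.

38, 28, 19, 18, 18, 15 bp

NotI sites (GCGGCCGC) start at positions 14, 80, 98.
NotI cuts after base 2 of each site, so after positions 15, 81, 99.
BamHI sites (GGATCC) start at positions 43, 118.
BamHI cuts after the first base of each site, so after positions 43, 118.
Combined cut positions: 15, 43, 81, 99, 118.
Linear molecule, 5 cuts → 6 fragments:
  1–15 → 15 bp
  16–43 → 28 bp
  44–81 → 38 bp
  82–99 → 18 bp
  100–118 → 19 bp
  119–136 → 18 bp
Sorted largest to smallest: 38, 28, 19, 18, 18, 15 bp.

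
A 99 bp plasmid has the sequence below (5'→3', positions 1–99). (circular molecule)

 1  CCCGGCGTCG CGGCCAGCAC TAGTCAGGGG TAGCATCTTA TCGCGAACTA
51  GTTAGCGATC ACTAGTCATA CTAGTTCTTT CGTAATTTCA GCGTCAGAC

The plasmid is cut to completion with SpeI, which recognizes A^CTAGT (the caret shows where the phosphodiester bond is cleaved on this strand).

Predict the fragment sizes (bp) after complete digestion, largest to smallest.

SpeI sites (ACTAGT) start at positions 19, 47, 61, 70.
SpeI cuts after the first base of each site, so after positions 19, 47, 61, 70.
Circular molecule, 4 cuts → 4 fragments:
  20–47 → 28 bp
  48–61 → 14 bp
  62–70 → 9 bp
  71–99 then 1–19 → 29 + 19 = 48 bp
Sorted largest to smallest: 48, 28, 14, 9 bp.

48, 28, 14, 9 bp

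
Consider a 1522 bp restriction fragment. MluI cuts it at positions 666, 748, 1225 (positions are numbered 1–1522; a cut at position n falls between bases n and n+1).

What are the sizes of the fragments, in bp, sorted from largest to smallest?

Linear molecule, 3 cuts → 4 fragments:
  666 − 0 = 666 bp
  748 − 666 = 82 bp
  1225 − 748 = 477 bp
  1522 − 1225 = 297 bp
Sorted largest to smallest: 666, 477, 297, 82 bp.

666, 477, 297, 82 bp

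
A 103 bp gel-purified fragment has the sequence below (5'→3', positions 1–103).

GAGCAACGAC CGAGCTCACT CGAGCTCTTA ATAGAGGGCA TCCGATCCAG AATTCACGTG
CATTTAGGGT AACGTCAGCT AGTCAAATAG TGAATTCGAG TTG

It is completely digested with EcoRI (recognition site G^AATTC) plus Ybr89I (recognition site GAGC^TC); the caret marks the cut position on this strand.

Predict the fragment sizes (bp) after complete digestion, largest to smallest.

EcoRI sites (GAATTC) start at positions 50, 92.
EcoRI cuts after the first base of each site, so after positions 50, 92.
Ybr89I sites (GAGCTC) start at positions 12, 22.
Ybr89I cuts after base 4 of each site, so after positions 15, 25.
Combined cut positions: 15, 25, 50, 92.
Linear molecule, 4 cuts → 5 fragments:
  1–15 → 15 bp
  16–25 → 10 bp
  26–50 → 25 bp
  51–92 → 42 bp
  93–103 → 11 bp
Sorted largest to smallest: 42, 25, 15, 11, 10 bp.

42, 25, 15, 11, 10 bp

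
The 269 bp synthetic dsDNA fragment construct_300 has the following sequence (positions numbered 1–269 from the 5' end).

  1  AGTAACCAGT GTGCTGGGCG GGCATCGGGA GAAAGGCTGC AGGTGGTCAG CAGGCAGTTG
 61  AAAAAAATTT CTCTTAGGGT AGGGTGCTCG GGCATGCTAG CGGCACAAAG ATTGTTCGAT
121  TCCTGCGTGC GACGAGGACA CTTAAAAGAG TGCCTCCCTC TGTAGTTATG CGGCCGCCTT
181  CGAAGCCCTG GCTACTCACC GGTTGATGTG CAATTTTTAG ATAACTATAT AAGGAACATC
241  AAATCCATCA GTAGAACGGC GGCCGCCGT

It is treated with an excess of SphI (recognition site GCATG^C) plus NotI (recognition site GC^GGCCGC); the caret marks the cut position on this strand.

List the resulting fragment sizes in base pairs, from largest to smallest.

The SphI site (GCATGC) starts at position 92.
SphI cuts after base 5 of each site (before the last base), so after position 96.
NotI sites (GCGGCCGC) start at positions 170, 259.
NotI cuts after base 2 of each site, so after positions 171, 260.
Combined cut positions: 96, 171, 260.
Linear molecule, 3 cuts → 4 fragments:
  1–96 → 96 bp
  97–171 → 75 bp
  172–260 → 89 bp
  261–269 → 9 bp
Sorted largest to smallest: 96, 89, 75, 9 bp.

96, 89, 75, 9 bp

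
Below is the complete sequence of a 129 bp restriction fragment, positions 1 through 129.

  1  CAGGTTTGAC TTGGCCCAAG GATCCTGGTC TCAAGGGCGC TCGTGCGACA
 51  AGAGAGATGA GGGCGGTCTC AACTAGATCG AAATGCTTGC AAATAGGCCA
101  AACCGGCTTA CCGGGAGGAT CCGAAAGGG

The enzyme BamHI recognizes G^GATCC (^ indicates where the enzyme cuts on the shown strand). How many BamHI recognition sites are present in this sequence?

GGATCC occurs starting at positions 20, 117.
BamHI cuts at 2 sites.

2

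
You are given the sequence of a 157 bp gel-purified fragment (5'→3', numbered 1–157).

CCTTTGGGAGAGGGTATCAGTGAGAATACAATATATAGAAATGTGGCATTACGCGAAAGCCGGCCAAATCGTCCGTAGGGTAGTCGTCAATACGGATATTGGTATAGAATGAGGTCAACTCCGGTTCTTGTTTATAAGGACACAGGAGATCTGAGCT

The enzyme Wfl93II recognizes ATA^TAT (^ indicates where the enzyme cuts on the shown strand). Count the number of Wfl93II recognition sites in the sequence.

1

ATATAT occurs starting at position 31.
Wfl93II cuts at 1 site.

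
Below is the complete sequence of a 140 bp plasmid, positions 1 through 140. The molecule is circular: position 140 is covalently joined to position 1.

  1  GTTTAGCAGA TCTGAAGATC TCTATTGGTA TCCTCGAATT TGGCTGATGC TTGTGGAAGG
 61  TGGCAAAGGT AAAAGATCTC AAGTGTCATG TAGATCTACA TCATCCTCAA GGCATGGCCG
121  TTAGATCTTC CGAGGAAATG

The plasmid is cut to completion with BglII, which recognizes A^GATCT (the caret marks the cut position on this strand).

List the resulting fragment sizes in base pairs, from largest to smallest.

58, 31, 25, 18, 8 bp

BglII sites (AGATCT) start at positions 8, 16, 74, 92, 123.
BglII cuts after the first base of each site, so after positions 8, 16, 74, 92, 123.
Circular molecule, 5 cuts → 5 fragments:
  9–16 → 8 bp
  17–74 → 58 bp
  75–92 → 18 bp
  93–123 → 31 bp
  124–140 then 1–8 → 17 + 8 = 25 bp
Sorted largest to smallest: 58, 31, 25, 18, 8 bp.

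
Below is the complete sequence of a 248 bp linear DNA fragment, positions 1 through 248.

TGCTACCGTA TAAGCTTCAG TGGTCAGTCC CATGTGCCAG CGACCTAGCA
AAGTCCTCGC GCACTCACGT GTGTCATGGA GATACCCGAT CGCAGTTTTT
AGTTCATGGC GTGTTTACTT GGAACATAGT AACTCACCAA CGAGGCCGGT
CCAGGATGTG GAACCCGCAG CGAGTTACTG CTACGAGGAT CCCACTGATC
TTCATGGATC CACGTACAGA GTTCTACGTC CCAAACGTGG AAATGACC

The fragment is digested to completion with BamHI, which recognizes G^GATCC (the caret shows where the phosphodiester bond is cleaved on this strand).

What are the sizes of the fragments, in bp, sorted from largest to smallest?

BamHI sites (GGATCC) start at positions 187, 206.
BamHI cuts after the first base of each site, so after positions 187, 206.
Linear molecule, 2 cuts → 3 fragments:
  1–187 → 187 bp
  188–206 → 19 bp
  207–248 → 42 bp
Sorted largest to smallest: 187, 42, 19 bp.

187, 42, 19 bp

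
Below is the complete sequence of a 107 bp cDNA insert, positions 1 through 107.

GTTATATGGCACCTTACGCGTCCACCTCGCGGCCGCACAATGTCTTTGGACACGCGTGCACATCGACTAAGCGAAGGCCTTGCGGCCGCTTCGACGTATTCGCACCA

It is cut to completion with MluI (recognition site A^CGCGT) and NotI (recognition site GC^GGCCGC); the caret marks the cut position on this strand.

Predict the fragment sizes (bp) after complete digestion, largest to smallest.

MluI sites (ACGCGT) start at positions 16, 52.
MluI cuts after the first base of each site, so after positions 16, 52.
NotI sites (GCGGCCGC) start at positions 29, 82.
NotI cuts after base 2 of each site, so after positions 30, 83.
Combined cut positions: 16, 30, 52, 83.
Linear molecule, 4 cuts → 5 fragments:
  1–16 → 16 bp
  17–30 → 14 bp
  31–52 → 22 bp
  53–83 → 31 bp
  84–107 → 24 bp
Sorted largest to smallest: 31, 24, 22, 16, 14 bp.

31, 24, 22, 16, 14 bp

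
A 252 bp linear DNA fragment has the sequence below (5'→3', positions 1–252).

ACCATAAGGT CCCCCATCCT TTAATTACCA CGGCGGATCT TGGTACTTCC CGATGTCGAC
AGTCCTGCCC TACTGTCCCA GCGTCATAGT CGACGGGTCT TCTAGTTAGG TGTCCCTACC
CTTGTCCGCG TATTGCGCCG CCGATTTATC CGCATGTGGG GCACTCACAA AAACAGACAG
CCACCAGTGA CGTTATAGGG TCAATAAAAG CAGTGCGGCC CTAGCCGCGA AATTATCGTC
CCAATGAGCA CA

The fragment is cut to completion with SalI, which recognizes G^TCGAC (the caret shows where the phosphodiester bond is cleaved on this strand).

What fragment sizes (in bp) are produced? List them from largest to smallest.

163, 55, 34 bp

SalI sites (GTCGAC) start at positions 55, 89.
SalI cuts after the first base of each site, so after positions 55, 89.
Linear molecule, 2 cuts → 3 fragments:
  1–55 → 55 bp
  56–89 → 34 bp
  90–252 → 163 bp
Sorted largest to smallest: 163, 55, 34 bp.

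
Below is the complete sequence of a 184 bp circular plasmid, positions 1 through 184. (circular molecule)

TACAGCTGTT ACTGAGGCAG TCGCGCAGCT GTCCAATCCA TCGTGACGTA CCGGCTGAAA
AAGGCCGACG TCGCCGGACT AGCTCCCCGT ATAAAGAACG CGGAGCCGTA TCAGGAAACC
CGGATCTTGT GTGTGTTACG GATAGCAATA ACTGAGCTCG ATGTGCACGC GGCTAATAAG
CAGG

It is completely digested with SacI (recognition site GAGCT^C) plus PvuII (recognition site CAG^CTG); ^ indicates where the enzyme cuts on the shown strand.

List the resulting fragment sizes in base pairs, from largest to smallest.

The SacI site (GAGCTC) starts at position 154.
SacI cuts after base 5 of each site (before the last base), so after position 158.
PvuII sites (CAGCTG) start at positions 3, 26.
PvuII cuts after base 3 of each site, so after positions 5, 28.
Combined cut positions: 5, 28, 158.
Circular molecule, 3 cuts → 3 fragments:
  6–28 → 23 bp
  29–158 → 130 bp
  159–184 then 1–5 → 26 + 5 = 31 bp
Sorted largest to smallest: 130, 31, 23 bp.

130, 31, 23 bp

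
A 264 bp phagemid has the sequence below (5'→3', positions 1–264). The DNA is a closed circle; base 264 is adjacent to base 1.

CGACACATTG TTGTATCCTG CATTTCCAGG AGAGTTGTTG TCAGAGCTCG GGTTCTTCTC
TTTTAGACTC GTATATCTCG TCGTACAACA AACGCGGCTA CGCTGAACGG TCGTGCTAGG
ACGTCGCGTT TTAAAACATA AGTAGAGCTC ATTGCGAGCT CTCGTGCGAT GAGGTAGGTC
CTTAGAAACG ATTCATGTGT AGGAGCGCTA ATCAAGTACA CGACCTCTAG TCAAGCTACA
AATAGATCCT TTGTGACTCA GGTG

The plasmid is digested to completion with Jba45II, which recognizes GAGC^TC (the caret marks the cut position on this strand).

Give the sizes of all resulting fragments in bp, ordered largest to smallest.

152, 101, 11 bp

Jba45II sites (GAGCTC) start at positions 44, 145, 156.
Jba45II cuts after base 4 of each site, so after positions 47, 148, 159.
Circular molecule, 3 cuts → 3 fragments:
  48–148 → 101 bp
  149–159 → 11 bp
  160–264 then 1–47 → 105 + 47 = 152 bp
Sorted largest to smallest: 152, 101, 11 bp.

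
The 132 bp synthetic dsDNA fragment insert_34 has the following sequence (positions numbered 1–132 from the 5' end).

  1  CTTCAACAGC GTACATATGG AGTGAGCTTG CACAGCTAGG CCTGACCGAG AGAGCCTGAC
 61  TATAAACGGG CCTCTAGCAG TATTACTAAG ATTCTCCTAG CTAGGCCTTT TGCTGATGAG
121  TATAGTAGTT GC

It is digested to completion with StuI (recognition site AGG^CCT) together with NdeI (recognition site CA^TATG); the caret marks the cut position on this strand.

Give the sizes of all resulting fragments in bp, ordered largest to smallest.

65, 27, 25, 15 bp

StuI sites (AGGCCT) start at positions 38, 103.
StuI cuts after base 3 of each site, so after positions 40, 105.
The NdeI site (CATATG) starts at position 14.
NdeI cuts after base 2 of each site, so after position 15.
Combined cut positions: 15, 40, 105.
Linear molecule, 3 cuts → 4 fragments:
  1–15 → 15 bp
  16–40 → 25 bp
  41–105 → 65 bp
  106–132 → 27 bp
Sorted largest to smallest: 65, 27, 25, 15 bp.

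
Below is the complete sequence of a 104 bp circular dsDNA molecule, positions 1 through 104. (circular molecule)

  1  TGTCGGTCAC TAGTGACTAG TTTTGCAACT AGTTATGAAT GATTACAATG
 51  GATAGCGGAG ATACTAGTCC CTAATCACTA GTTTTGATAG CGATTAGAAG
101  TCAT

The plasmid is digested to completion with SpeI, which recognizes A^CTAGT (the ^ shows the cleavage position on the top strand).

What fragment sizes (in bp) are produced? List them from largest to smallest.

SpeI sites (ACTAGT) start at positions 9, 16, 28, 63, 77.
SpeI cuts after the first base of each site, so after positions 9, 16, 28, 63, 77.
Circular molecule, 5 cuts → 5 fragments:
  10–16 → 7 bp
  17–28 → 12 bp
  29–63 → 35 bp
  64–77 → 14 bp
  78–104 then 1–9 → 27 + 9 = 36 bp
Sorted largest to smallest: 36, 35, 14, 12, 7 bp.

36, 35, 14, 12, 7 bp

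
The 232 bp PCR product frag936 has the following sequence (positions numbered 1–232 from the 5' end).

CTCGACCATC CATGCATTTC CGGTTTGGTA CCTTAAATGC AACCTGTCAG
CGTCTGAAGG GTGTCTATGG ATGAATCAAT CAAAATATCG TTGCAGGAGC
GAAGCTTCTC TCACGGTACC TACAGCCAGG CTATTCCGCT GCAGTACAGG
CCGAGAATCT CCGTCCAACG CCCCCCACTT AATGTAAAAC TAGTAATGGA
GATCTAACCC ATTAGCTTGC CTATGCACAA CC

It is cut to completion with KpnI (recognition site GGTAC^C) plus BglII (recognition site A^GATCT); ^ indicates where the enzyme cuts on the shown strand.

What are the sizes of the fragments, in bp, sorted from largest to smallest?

88, 81, 32, 31 bp

KpnI sites (GGTACC) start at positions 27, 115.
KpnI cuts after base 5 of each site (before the last base), so after positions 31, 119.
The BglII site (AGATCT) starts at position 200.
BglII cuts after the first base of each site, so after position 200.
Combined cut positions: 31, 119, 200.
Linear molecule, 3 cuts → 4 fragments:
  1–31 → 31 bp
  32–119 → 88 bp
  120–200 → 81 bp
  201–232 → 32 bp
Sorted largest to smallest: 88, 81, 32, 31 bp.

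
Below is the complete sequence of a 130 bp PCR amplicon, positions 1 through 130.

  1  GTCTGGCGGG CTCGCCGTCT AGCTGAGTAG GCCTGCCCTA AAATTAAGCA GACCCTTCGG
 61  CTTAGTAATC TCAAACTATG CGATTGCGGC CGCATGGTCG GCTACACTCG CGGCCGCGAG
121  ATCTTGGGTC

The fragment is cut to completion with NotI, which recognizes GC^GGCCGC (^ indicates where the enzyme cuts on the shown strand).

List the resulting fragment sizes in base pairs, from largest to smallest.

NotI sites (GCGGCCGC) start at positions 86, 110.
NotI cuts after base 2 of each site, so after positions 87, 111.
Linear molecule, 2 cuts → 3 fragments:
  1–87 → 87 bp
  88–111 → 24 bp
  112–130 → 19 bp
Sorted largest to smallest: 87, 24, 19 bp.

87, 24, 19 bp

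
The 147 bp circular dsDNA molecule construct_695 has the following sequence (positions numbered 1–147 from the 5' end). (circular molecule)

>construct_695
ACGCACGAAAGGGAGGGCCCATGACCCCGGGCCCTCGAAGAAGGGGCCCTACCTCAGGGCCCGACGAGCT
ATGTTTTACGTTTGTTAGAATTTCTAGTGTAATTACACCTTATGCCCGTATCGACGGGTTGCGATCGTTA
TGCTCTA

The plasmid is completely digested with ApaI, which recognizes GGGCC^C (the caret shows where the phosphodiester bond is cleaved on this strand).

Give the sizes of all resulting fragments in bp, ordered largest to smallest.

105, 15, 14, 13 bp

ApaI sites (GGGCCC) start at positions 15, 29, 44, 57.
ApaI cuts after base 5 of each site (before the last base), so after positions 19, 33, 48, 61.
Circular molecule, 4 cuts → 4 fragments:
  20–33 → 14 bp
  34–48 → 15 bp
  49–61 → 13 bp
  62–147 then 1–19 → 86 + 19 = 105 bp
Sorted largest to smallest: 105, 15, 14, 13 bp.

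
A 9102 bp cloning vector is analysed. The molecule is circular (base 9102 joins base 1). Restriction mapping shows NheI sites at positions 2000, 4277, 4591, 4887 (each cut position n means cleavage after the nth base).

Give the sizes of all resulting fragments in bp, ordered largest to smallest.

6215, 2277, 314, 296 bp

Circular molecule, 4 cuts → 4 fragments:
  4277 − 2000 = 2277 bp
  4591 − 4277 = 314 bp
  4887 − 4591 = 296 bp
  wrap: 9102 − 4887 + 2000 = 6215 bp
Sorted largest to smallest: 6215, 2277, 314, 296 bp.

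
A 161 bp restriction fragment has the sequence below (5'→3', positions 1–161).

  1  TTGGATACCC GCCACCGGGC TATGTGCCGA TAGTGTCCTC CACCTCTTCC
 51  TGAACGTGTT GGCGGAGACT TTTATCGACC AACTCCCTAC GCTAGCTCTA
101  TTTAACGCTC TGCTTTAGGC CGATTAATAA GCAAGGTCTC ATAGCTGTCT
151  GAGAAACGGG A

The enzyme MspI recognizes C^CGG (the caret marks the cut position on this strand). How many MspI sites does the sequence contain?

CCGG occurs starting at position 15.
MspI cuts at 1 site.

1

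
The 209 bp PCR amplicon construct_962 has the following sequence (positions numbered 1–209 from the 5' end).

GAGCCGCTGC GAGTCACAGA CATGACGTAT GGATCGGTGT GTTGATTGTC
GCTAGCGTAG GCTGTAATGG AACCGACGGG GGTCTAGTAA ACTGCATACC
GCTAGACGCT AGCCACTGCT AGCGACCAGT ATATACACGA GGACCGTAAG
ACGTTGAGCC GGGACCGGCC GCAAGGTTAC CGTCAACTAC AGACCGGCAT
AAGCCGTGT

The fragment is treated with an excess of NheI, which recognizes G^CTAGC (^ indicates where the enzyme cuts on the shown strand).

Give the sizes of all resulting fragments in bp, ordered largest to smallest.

91, 57, 51, 10 bp

NheI sites (GCTAGC) start at positions 51, 108, 118.
NheI cuts after the first base of each site, so after positions 51, 108, 118.
Linear molecule, 3 cuts → 4 fragments:
  1–51 → 51 bp
  52–108 → 57 bp
  109–118 → 10 bp
  119–209 → 91 bp
Sorted largest to smallest: 91, 57, 51, 10 bp.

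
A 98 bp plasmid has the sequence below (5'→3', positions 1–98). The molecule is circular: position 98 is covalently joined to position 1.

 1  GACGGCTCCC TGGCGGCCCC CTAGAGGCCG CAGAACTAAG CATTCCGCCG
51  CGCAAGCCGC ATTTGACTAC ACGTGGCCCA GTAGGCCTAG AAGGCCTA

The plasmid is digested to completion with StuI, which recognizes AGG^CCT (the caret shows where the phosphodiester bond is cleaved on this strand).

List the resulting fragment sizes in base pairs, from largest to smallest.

89, 9 bp

StuI sites (AGGCCT) start at positions 83, 92.
StuI cuts after base 3 of each site, so after positions 85, 94.
Circular molecule, 2 cuts → 2 fragments:
  86–94 → 9 bp
  95–98 then 1–85 → 4 + 85 = 89 bp
Sorted largest to smallest: 89, 9 bp.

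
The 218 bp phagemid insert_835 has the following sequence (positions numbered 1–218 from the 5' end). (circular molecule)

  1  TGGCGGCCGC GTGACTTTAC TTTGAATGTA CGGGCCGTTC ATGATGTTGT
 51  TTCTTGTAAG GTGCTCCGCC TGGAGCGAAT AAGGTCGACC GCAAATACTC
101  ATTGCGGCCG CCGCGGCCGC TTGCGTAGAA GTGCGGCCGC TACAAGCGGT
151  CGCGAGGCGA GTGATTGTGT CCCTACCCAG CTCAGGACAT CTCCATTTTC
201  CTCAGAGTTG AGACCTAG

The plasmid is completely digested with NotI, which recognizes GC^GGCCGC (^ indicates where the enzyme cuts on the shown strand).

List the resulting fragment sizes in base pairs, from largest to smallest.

NotI sites (GCGGCCGC) start at positions 3, 104, 113, 133.
NotI cuts after base 2 of each site, so after positions 4, 105, 114, 134.
Circular molecule, 4 cuts → 4 fragments:
  5–105 → 101 bp
  106–114 → 9 bp
  115–134 → 20 bp
  135–218 then 1–4 → 84 + 4 = 88 bp
Sorted largest to smallest: 101, 88, 20, 9 bp.

101, 88, 20, 9 bp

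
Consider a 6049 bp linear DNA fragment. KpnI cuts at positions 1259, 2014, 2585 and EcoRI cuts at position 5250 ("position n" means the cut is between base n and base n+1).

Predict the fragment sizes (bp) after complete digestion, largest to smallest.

2665, 1259, 799, 755, 571 bp

Combined cut positions (sorted): 1259, 2014, 2585, 5250.
Linear molecule, 4 cuts → 5 fragments:
  1259 − 0 = 1259 bp
  2014 − 1259 = 755 bp
  2585 − 2014 = 571 bp
  5250 − 2585 = 2665 bp
  6049 − 5250 = 799 bp
Sorted largest to smallest: 2665, 1259, 799, 755, 571 bp.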